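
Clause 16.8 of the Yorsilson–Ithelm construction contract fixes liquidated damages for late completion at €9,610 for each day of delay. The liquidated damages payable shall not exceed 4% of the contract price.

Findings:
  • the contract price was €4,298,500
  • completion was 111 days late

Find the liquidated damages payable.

Per-day damages: 111 × €9,610 = €1,066,710
Cap: 4% of €4,298,500 = €171,940
Cap at €171,940: €1,066,710 exceeds the cap → €171,940

€171,940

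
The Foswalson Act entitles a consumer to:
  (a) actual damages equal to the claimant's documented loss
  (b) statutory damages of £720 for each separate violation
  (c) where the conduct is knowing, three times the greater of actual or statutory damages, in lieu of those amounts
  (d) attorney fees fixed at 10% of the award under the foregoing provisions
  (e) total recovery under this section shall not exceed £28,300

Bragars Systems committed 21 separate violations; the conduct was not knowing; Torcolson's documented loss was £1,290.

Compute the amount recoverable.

Statutory damages: 21 × £720 = £15,120
Conduct not knowing: the in-lieu enhancement does not apply.
Actual plus statutory damages: £1,290 + £15,120 = £16,410
Attorney fees: 10% of £16,410 = £1,641
Total before cap: £16,410 + £1,641 = £18,051
Cap at £28,300: £18,051 is within the cap, no reduction.

£18,051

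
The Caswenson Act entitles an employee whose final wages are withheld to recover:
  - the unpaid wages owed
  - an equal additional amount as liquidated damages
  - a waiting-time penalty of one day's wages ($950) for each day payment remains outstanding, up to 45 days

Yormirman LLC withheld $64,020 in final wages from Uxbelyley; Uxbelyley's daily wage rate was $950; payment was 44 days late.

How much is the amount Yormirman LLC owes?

Total award: $169,840

Liquidated damages (equal amount): $64,020
Penalty days: min(44, 45) = 44
Waiting-time penalty: 44 × $950 = $41,800
Total award: $64,020 + $64,020 + $41,800 = $169,840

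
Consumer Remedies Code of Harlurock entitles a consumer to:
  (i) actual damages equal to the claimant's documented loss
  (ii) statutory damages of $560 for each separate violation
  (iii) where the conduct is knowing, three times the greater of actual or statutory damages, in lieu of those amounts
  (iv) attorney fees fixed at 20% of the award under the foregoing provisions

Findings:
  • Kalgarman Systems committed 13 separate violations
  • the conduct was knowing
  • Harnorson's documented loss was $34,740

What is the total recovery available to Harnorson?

Statutory damages: 13 × $560 = $7,280
Greater of actual damages ($34,740) or statutory damages ($7,280): $34,740
Trebled: 3 × $34,740 = $104,220
Attorney fees: 20% of $104,220 = $20,844
Total recovery: $104,220 + $20,844 = $125,064

$125,064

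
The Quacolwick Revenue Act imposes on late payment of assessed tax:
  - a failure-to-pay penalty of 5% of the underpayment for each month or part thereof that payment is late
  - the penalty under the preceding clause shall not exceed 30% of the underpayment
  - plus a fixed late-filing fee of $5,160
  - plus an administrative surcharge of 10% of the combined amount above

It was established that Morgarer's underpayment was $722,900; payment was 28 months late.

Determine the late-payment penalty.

Penalty: $244,233

Accrued rate: 5% × 28 = 140%, capped at 30% → 30%
Failure-to-pay penalty: 30% of $722,900 = $216,870
Penalty before surcharge: $216,870 + $5,160 = $222,030
Administrative surcharge: 10% of $222,030 = $22,203
Total penalty: $222,030 + $22,203 = $244,233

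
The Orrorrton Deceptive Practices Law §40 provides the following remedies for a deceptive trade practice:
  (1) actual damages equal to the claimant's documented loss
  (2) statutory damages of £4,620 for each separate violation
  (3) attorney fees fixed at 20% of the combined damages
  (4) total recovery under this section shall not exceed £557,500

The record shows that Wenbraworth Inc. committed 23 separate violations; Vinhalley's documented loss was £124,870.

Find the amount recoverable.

£277,356

Statutory damages: 23 × £4,620 = £106,260
Combined damages: £124,870 + £106,260 = £231,130
Attorney fees: 20% of £231,130 = £46,226
Total before cap: £231,130 + £46,226 = £277,356
Cap at £557,500: £277,356 is within the cap, no reduction.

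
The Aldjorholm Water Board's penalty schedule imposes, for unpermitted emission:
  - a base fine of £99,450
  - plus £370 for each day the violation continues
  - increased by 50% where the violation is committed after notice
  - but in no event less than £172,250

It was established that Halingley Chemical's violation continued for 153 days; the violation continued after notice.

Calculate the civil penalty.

Civil penalty: £234,090

Per-day component: 153 × £370 = £56,610
Base plus per-day: £99,450 + £56,610 = £156,060
Enhancement: 50% of £156,060 = £78,030
Enhanced fine: £156,060 + £78,030 = £234,090
Minimum £172,250: £234,090 meets the minimum, no increase.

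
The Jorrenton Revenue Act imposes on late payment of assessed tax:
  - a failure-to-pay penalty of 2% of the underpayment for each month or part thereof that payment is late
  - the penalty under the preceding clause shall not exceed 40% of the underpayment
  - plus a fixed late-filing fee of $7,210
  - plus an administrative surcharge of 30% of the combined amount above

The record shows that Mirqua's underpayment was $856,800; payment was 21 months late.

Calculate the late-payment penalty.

Accrued rate: 2% × 21 = 42%, capped at 40% → 40%
Failure-to-pay penalty: 40% of $856,800 = $342,720
Penalty before surcharge: $342,720 + $7,210 = $349,930
Administrative surcharge: 30% of $349,930 = $104,979
Total penalty: $349,930 + $104,979 = $454,909

Penalty: $454,909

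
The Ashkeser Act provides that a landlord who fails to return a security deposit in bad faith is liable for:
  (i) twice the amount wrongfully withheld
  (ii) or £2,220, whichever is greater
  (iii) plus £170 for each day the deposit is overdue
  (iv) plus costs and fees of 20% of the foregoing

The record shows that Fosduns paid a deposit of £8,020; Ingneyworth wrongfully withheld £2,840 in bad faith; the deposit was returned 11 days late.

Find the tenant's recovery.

Doubled: 2 × £2,840 = £5,680
Minimum £2,220: £5,680 meets the minimum, no increase.
Late-return penalty: 11 × £170 = £1,870
Damages plus late penalty: £5,680 + £1,870 = £7,550
Costs and fees: 20% of £7,550 = £1,510
Total recovery: £7,550 + £1,510 = £9,060

£9,060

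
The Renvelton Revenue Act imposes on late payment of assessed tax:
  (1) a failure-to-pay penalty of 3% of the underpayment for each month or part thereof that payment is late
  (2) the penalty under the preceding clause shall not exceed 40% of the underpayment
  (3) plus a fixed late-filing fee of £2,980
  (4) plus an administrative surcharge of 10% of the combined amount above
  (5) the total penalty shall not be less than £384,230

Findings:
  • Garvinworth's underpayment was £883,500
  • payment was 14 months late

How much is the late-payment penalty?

£392,018

Accrued rate: 3% × 14 = 42%, capped at 40% → 40%
Failure-to-pay penalty: 40% of £883,500 = £353,400
Penalty before surcharge: £353,400 + £2,980 = £356,380
Administrative surcharge: 10% of £356,380 = £35,638
Total penalty: £356,380 + £35,638 = £392,018
Minimum £384,230: £392,018 meets the minimum, no increase.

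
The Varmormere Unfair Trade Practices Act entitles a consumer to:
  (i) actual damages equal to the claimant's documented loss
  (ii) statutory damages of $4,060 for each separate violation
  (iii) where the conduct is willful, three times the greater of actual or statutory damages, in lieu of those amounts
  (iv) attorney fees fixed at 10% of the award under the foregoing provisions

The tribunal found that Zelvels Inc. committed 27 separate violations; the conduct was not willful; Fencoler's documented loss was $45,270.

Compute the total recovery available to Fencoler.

$170,379

Statutory damages: 27 × $4,060 = $109,620
Conduct not willful: the in-lieu enhancement does not apply.
Actual plus statutory damages: $45,270 + $109,620 = $154,890
Attorney fees: 10% of $154,890 = $15,489
Total recovery: $154,890 + $15,489 = $170,379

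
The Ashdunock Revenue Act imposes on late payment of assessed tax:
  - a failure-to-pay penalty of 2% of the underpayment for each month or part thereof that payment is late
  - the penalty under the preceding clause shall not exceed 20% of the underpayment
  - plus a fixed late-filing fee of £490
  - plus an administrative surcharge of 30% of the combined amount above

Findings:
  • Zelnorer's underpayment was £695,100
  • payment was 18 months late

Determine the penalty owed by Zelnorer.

Penalty: £181,363

Accrued rate: 2% × 18 = 36%, capped at 20% → 20%
Failure-to-pay penalty: 20% of £695,100 = £139,020
Penalty before surcharge: £139,020 + £490 = £139,510
Administrative surcharge: 30% of £139,510 = £41,853
Total penalty: £139,510 + £41,853 = £181,363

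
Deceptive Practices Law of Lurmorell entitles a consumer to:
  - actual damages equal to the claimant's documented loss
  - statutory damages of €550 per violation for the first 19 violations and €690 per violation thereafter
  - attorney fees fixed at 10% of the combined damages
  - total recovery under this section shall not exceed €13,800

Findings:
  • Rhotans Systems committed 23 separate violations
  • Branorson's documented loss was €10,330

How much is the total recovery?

€13,800

First 19 violations: 19 × €550 = €10,450
Remaining violations: (23 − 19) × €690 = €2,760
Statutory damages: €10,450 + €2,760 = €13,210
Combined damages: €10,330 + €13,210 = €23,540
Attorney fees: 10% of €23,540 = €2,354
Total before cap: €23,540 + €2,354 = €25,894
Cap at €13,800: €25,894 exceeds the cap → €13,800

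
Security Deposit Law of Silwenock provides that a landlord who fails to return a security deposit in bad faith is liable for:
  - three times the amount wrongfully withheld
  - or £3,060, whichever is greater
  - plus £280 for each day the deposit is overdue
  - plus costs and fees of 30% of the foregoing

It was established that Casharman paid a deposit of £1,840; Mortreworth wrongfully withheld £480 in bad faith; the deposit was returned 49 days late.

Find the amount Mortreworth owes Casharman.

Trebled: 3 × £480 = £1,440
Minimum £3,060: £1,440 is below the minimum → £3,060
Late-return penalty: 49 × £280 = £13,720
Damages plus late penalty: £3,060 + £13,720 = £16,780
Costs and fees: 30% of £16,780 = £5,034
Total recovery: £16,780 + £5,034 = £21,814

£21,814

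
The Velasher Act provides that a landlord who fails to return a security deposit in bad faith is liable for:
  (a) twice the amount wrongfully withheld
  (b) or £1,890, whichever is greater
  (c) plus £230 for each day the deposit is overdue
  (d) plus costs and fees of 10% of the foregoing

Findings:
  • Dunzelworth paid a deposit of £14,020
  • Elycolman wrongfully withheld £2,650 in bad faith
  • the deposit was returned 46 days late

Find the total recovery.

Doubled: 2 × £2,650 = £5,300
Minimum £1,890: £5,300 meets the minimum, no increase.
Late-return penalty: 46 × £230 = £10,580
Damages plus late penalty: £5,300 + £10,580 = £15,880
Costs and fees: 10% of £15,880 = £1,588
Total recovery: £15,880 + £1,588 = £17,468

£17,468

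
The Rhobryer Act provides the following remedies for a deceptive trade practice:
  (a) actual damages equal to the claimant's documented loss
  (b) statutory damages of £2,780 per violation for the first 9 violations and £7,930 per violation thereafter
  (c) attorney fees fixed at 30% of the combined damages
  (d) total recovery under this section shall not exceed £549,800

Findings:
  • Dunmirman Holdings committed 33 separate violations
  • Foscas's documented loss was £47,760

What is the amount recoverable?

First 9 violations: 9 × £2,780 = £25,020
Remaining violations: (33 − 9) × £7,930 = £190,320
Statutory damages: £25,020 + £190,320 = £215,340
Combined damages: £47,760 + £215,340 = £263,100
Attorney fees: 30% of £263,100 = £78,930
Total before cap: £263,100 + £78,930 = £342,030
Cap at £549,800: £342,030 is within the cap, no reduction.

£342,030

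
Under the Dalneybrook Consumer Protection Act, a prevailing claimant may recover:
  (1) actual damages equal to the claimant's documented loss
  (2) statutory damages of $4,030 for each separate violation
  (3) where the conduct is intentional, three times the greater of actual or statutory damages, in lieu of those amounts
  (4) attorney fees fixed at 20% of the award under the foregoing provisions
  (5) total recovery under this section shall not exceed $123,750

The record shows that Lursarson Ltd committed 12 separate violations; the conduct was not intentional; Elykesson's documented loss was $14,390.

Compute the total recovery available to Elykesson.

$75,300

Statutory damages: 12 × $4,030 = $48,360
Conduct not intentional: the in-lieu enhancement does not apply.
Actual plus statutory damages: $14,390 + $48,360 = $62,750
Attorney fees: 20% of $62,750 = $12,550
Total before cap: $62,750 + $12,550 = $75,300
Cap at $123,750: $75,300 is within the cap, no reduction.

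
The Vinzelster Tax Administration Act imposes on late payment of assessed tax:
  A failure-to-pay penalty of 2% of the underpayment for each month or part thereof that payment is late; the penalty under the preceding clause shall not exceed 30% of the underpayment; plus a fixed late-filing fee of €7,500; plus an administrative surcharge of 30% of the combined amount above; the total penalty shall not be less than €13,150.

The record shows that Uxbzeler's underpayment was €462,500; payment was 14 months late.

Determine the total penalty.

€178,100

Accrued rate: 2% × 14 = 28%, capped at 30% → 28%
Failure-to-pay penalty: 28% of €462,500 = €129,500
Penalty before surcharge: €129,500 + €7,500 = €137,000
Administrative surcharge: 30% of €137,000 = €41,100
Total penalty: €137,000 + €41,100 = €178,100
Minimum €13,150: €178,100 meets the minimum, no increase.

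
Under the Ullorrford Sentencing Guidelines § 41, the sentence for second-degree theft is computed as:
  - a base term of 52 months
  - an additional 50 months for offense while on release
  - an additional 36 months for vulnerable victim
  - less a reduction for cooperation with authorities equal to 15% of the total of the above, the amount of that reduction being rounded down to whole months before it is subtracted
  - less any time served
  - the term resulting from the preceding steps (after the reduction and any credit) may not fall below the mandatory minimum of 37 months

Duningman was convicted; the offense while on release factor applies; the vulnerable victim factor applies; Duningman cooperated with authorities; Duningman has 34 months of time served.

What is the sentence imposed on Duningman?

Offense while on release enhancement: +50 months
Vulnerable victim enhancement: +36 months
Adjusted term: 52 months + 50 months + 36 months = 138 months
Cooperation with authorities reduction: 15% of 138 months = 20 months (rounded down)
After reduction: 138 − 20 = 118 months
Less time served: 118 months − 34 months = 84 months
Minimum 37 months: 84 months meets the minimum, no increase.

Sentence: 84 months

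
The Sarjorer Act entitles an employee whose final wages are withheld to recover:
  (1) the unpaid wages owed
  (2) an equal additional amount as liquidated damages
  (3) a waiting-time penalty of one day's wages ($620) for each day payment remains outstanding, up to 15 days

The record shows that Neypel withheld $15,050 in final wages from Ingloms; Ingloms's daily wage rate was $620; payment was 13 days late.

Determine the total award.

$38,160

Liquidated damages (equal amount): $15,050
Penalty days: min(13, 15) = 13
Waiting-time penalty: 13 × $620 = $8,060
Total award: $15,050 + $15,050 + $8,060 = $38,160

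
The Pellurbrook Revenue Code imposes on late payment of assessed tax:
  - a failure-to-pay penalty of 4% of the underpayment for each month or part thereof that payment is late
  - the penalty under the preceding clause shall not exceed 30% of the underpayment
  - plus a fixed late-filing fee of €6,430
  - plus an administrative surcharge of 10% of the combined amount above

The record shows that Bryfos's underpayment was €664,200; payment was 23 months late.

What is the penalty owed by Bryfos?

€226,259

Accrued rate: 4% × 23 = 92%, capped at 30% → 30%
Failure-to-pay penalty: 30% of €664,200 = €199,260
Penalty before surcharge: €199,260 + €6,430 = €205,690
Administrative surcharge: 10% of €205,690 = €20,569
Total penalty: €205,690 + €20,569 = €226,259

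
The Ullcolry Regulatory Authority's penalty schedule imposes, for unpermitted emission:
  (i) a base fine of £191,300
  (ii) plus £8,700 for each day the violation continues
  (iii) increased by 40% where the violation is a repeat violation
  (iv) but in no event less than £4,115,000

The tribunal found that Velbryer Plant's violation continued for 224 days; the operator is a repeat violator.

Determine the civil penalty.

Per-day component: 224 × £8,700 = £1,948,800
Base plus per-day: £191,300 + £1,948,800 = £2,140,100
Enhancement: 40% of £2,140,100 = £856,040
Enhanced fine: £2,140,100 + £856,040 = £2,996,140
Minimum £4,115,000: £2,996,140 is below the minimum → £4,115,000

Civil penalty: £4,115,000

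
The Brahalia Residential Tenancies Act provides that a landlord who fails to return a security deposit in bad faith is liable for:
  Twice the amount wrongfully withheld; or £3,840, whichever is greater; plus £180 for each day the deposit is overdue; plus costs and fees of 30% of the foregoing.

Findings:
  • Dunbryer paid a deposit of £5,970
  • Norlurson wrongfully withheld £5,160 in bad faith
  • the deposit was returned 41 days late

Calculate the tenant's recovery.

Doubled: 2 × £5,160 = £10,320
Minimum £3,840: £10,320 meets the minimum, no increase.
Late-return penalty: 41 × £180 = £7,380
Damages plus late penalty: £10,320 + £7,380 = £17,700
Costs and fees: 30% of £17,700 = £5,310
Total recovery: £17,700 + £5,310 = £23,010

£23,010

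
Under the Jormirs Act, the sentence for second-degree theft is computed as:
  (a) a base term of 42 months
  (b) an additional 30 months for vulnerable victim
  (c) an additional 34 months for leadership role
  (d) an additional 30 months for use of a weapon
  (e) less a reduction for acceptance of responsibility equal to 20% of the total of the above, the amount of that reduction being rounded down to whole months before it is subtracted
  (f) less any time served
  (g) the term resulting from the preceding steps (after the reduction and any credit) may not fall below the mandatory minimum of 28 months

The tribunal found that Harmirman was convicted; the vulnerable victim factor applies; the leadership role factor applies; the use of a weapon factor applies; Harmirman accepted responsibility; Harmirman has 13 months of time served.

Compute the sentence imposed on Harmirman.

Vulnerable victim enhancement: +30 months
Leadership role enhancement: +34 months
Use of a weapon enhancement: +30 months
Adjusted term: 42 months + 30 months + 34 months + 30 months = 136 months
Acceptance of responsibility reduction: 20% of 136 months = 27 months (rounded down)
After reduction: 136 − 27 = 109 months
Less time served: 109 months − 13 months = 96 months
Minimum 28 months: 96 months meets the minimum, no increase.

96 months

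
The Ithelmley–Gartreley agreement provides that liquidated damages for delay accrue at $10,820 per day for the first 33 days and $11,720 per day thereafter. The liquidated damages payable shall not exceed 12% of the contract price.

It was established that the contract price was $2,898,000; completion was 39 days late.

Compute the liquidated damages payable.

First 33 days: 33 × $10,820 = $357,060
Remaining days: (39 − 33) × $11,720 = $70,320
Accrued per-day damages: $357,060 + $70,320 = $427,380
Cap: 12% of $2,898,000 = $347,760
Cap at $347,760: $427,380 exceeds the cap → $347,760

$347,760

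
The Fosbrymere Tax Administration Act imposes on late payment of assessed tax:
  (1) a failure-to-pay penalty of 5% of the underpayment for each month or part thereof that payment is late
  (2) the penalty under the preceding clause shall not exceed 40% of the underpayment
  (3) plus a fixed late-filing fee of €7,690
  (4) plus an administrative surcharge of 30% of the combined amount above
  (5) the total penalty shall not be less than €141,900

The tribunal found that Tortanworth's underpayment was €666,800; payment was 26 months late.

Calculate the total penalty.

€356,733

Accrued rate: 5% × 26 = 130%, capped at 40% → 40%
Failure-to-pay penalty: 40% of €666,800 = €266,720
Penalty before surcharge: €266,720 + €7,690 = €274,410
Administrative surcharge: 30% of €274,410 = €82,323
Total penalty: €274,410 + €82,323 = €356,733
Minimum €141,900: €356,733 meets the minimum, no increase.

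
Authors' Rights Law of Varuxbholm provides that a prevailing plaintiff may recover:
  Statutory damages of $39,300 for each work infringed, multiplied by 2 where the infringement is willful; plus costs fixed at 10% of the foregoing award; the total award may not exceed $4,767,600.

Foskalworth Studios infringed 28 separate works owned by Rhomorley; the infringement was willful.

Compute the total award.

Statutory damages: 28 × $39,300 = $1,100,400
Doubled: 2 × $1,100,400 = $2,200,800
Costs: 10% of $2,200,800 = $220,080
Award plus costs: $2,200,800 + $220,080 = $2,420,880
Cap at $4,767,600: $2,420,880 is within the cap, no reduction.

$2,420,880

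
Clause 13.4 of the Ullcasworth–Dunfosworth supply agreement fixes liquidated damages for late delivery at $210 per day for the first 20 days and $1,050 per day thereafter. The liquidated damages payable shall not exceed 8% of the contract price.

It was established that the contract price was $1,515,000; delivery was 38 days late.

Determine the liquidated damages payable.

First 20 days: 20 × $210 = $4,200
Remaining days: (38 − 20) × $1,050 = $18,900
Accrued per-day damages: $4,200 + $18,900 = $23,100
Cap: 8% of $1,515,000 = $121,200
Cap at $121,200: $23,100 is within the cap, no reduction.

$23,100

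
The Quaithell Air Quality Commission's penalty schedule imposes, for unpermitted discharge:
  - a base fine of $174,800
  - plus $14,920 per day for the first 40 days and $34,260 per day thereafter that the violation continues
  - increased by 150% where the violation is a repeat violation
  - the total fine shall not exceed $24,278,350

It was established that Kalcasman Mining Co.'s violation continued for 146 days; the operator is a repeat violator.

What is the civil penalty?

$11,007,900

First 40 days: 40 × $14,920 = $596,800
Remaining days: (146 − 40) × $34,260 = $3,631,560
Per-day component: $596,800 + $3,631,560 = $4,228,360
Base plus per-day: $174,800 + $4,228,360 = $4,403,160
Enhancement: 150% of $4,403,160 = $6,604,740
Enhanced fine: $4,403,160 + $6,604,740 = $11,007,900
Cap at $24,278,350: $11,007,900 is within the cap, no reduction.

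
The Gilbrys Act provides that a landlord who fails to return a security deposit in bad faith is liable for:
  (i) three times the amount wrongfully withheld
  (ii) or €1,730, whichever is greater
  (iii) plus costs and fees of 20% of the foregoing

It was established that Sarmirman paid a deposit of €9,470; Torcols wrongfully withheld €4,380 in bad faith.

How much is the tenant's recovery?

Trebled: 3 × €4,380 = €13,140
Minimum €1,730: €13,140 meets the minimum, no increase.
Costs and fees: 20% of €13,140 = €2,628
Total recovery: €13,140 + €2,628 = €15,768

€15,768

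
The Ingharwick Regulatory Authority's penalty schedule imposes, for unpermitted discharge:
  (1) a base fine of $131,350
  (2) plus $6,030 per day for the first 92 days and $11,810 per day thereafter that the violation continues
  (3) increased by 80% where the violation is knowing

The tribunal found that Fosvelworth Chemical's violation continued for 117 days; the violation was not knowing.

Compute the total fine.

Civil penalty: $981,360

First 92 days: 92 × $6,030 = $554,760
Remaining days: (117 − 92) × $11,810 = $295,250
Per-day component: $554,760 + $295,250 = $850,010
Base plus per-day: $131,350 + $850,010 = $981,360
The violation was not knowing: no 80% increase.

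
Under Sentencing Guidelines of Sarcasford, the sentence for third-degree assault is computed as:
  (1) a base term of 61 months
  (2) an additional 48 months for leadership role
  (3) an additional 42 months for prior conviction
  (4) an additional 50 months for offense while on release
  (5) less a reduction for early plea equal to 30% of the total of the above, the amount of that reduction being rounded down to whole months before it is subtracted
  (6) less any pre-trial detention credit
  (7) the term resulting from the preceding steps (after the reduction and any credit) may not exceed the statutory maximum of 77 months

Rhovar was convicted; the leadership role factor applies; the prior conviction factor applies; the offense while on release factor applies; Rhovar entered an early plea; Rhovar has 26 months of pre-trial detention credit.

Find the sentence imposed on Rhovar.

Leadership role enhancement: +48 months
Prior conviction enhancement: +42 months
Offense while on release enhancement: +50 months
Adjusted term: 61 months + 48 months + 42 months + 50 months = 201 months
Early plea reduction: 30% of 201 months = 60 months (rounded down)
After reduction: 201 − 60 = 141 months
Less pre-trial detention credit: 141 months − 26 months = 115 months
Cap at 77 months: 115 months exceeds the cap → 77 months

Sentence: 77 months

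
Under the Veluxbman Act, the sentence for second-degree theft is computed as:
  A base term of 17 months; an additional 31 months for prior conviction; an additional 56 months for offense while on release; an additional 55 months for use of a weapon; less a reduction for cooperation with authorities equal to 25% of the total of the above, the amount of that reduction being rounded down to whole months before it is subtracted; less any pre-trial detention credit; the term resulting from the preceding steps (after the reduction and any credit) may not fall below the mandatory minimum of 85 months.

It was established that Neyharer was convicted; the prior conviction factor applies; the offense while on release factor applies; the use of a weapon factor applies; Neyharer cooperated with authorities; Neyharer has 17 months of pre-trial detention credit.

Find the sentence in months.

Prior conviction enhancement: +31 months
Offense while on release enhancement: +56 months
Use of a weapon enhancement: +55 months
Adjusted term: 17 months + 31 months + 56 months + 55 months = 159 months
Cooperation with authorities reduction: 25% of 159 months = 39 months (rounded down)
After reduction: 159 − 39 = 120 months
Less pre-trial detention credit: 120 months − 17 months = 103 months
Minimum 85 months: 103 months meets the minimum, no increase.

Sentence: 103 months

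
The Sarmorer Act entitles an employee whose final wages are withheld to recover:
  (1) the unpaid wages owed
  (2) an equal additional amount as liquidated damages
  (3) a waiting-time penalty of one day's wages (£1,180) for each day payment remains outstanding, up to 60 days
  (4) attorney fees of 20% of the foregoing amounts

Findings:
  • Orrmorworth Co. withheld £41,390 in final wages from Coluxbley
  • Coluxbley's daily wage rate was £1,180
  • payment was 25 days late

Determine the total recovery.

Liquidated damages (equal amount): £41,390
Penalty days: min(25, 60) = 25
Waiting-time penalty: 25 × £1,180 = £29,500
Subtotal: £41,390 + £41,390 + £29,500 = £112,280
Attorney fees: 20% of £112,280 = £22,456
Total award: £112,280 + £22,456 = £134,736

£134,736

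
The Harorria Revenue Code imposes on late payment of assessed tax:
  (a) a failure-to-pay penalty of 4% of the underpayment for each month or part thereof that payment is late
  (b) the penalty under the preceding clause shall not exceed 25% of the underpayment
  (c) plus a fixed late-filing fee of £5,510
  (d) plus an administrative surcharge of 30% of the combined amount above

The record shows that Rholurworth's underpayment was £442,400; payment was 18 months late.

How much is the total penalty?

Accrued rate: 4% × 18 = 72%, capped at 25% → 25%
Failure-to-pay penalty: 25% of £442,400 = £110,600
Penalty before surcharge: £110,600 + £5,510 = £116,110
Administrative surcharge: 30% of £116,110 = £34,833
Total penalty: £116,110 + £34,833 = £150,943

£150,943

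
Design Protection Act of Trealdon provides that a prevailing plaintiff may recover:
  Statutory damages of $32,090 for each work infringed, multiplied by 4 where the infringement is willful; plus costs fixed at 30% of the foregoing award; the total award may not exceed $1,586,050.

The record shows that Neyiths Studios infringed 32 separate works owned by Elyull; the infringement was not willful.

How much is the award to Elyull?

$1,334,944

Statutory damages: 32 × $32,090 = $1,026,880
Infringement not willful: no ×4 enhancement.
Costs: 30% of $1,026,880 = $308,064
Award plus costs: $1,026,880 + $308,064 = $1,334,944
Cap at $1,586,050: $1,334,944 is within the cap, no reduction.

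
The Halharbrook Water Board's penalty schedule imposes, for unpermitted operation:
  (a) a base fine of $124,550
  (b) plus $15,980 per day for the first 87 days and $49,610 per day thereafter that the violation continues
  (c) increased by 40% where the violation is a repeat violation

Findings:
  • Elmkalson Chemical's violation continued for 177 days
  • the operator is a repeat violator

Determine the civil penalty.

Civil penalty: $8,371,594

First 87 days: 87 × $15,980 = $1,390,260
Remaining days: (177 − 87) × $49,610 = $4,464,900
Per-day component: $1,390,260 + $4,464,900 = $5,855,160
Base plus per-day: $124,550 + $5,855,160 = $5,979,710
Enhancement: 40% of $5,979,710 = $2,391,884
Enhanced fine: $5,979,710 + $2,391,884 = $8,371,594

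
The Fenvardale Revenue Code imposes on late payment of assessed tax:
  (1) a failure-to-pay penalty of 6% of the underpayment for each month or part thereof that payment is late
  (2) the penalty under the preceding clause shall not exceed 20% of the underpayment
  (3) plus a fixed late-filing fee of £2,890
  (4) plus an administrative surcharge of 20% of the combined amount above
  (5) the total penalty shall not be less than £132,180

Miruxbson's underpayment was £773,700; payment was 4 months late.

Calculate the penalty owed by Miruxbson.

Accrued rate: 6% × 4 = 24%, capped at 20% → 20%
Failure-to-pay penalty: 20% of £773,700 = £154,740
Penalty before surcharge: £154,740 + £2,890 = £157,630
Administrative surcharge: 20% of £157,630 = £31,526
Total penalty: £157,630 + £31,526 = £189,156
Minimum £132,180: £189,156 meets the minimum, no increase.

£189,156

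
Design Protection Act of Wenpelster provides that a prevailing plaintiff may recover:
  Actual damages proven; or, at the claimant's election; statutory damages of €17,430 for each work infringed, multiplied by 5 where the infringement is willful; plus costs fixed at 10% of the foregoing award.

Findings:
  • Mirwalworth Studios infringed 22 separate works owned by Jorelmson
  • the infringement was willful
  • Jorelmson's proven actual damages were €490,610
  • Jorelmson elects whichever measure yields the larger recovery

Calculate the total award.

€2,109,030

Statutory damages: 22 × €17,430 = €383,460
Multiplied by 5: 5 × €383,460 = €1,917,300
Greater of actual damages (€490,610) or enhanced statutory damages (€1,917,300): €1,917,300
Costs: 10% of €1,917,300 = €191,730
Award plus costs: €1,917,300 + €191,730 = €2,109,030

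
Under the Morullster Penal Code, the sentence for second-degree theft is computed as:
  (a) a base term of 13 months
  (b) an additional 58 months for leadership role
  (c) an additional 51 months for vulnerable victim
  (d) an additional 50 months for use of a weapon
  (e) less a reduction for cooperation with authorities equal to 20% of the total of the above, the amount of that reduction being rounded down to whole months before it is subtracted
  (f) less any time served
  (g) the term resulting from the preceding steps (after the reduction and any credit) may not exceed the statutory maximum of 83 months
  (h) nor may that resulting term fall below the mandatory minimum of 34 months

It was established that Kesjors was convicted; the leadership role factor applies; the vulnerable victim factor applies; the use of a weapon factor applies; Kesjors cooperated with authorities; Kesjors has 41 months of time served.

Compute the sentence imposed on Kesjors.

83 months

Leadership role enhancement: +58 months
Vulnerable victim enhancement: +51 months
Use of a weapon enhancement: +50 months
Adjusted term: 13 months + 58 months + 51 months + 50 months = 172 months
Cooperation with authorities reduction: 20% of 172 months = 34 months (rounded down)
After reduction: 172 − 34 = 138 months
Less time served: 138 months − 41 months = 97 months
Cap at 83 months: 97 months exceeds the cap → 83 months
Minimum 34 months: 83 months meets the minimum, no increase.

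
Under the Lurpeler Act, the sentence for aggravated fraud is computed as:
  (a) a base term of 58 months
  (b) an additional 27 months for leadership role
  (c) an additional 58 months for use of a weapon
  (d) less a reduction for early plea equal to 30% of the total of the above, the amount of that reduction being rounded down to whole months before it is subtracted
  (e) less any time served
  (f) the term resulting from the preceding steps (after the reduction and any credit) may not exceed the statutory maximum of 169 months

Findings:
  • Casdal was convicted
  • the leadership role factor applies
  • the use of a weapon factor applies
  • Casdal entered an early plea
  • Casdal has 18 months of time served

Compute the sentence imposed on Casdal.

Sentence: 83 months

Leadership role enhancement: +27 months
Use of a weapon enhancement: +58 months
Adjusted term: 58 months + 27 months + 58 months = 143 months
Early plea reduction: 30% of 143 months = 42 months (rounded down)
After reduction: 143 − 42 = 101 months
Less time served: 101 months − 18 months = 83 months
Cap at 169 months: 83 months is within the cap, no reduction.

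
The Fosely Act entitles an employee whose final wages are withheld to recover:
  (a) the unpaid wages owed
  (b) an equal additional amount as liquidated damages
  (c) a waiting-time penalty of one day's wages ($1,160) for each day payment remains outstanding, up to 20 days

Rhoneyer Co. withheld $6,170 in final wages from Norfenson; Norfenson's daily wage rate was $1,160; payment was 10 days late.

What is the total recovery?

Total award: $23,940

Liquidated damages (equal amount): $6,170
Penalty days: min(10, 20) = 10
Waiting-time penalty: 10 × $1,160 = $11,600
Total award: $6,170 + $6,170 + $11,600 = $23,940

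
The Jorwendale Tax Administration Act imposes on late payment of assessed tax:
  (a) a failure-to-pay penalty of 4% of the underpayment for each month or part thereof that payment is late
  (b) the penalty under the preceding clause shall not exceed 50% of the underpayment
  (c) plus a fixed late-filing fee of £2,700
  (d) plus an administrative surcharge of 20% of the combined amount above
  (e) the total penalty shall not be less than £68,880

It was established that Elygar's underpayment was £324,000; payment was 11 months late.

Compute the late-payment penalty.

£174,312

Accrued rate: 4% × 11 = 44%, capped at 50% → 44%
Failure-to-pay penalty: 44% of £324,000 = £142,560
Penalty before surcharge: £142,560 + £2,700 = £145,260
Administrative surcharge: 20% of £145,260 = £29,052
Total penalty: £145,260 + £29,052 = £174,312
Minimum £68,880: £174,312 meets the minimum, no increase.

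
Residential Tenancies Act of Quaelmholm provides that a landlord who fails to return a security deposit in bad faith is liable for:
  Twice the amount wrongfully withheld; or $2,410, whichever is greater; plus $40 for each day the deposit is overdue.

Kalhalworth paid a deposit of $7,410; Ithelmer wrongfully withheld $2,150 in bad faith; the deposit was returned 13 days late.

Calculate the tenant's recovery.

Doubled: 2 × $2,150 = $4,300
Minimum $2,410: $4,300 meets the minimum, no increase.
Late-return penalty: 13 × $40 = $520
Damages plus late penalty: $4,300 + $520 = $4,820

$4,820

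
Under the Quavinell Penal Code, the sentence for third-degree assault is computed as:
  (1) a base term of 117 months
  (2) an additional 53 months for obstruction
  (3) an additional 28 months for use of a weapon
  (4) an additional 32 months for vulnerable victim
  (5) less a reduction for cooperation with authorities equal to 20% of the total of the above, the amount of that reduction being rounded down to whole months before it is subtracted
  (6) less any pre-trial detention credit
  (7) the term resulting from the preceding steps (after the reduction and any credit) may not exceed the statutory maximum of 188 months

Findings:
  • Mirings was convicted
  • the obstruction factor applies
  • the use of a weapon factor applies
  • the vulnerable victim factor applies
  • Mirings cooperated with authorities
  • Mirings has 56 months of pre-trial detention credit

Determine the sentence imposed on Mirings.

Obstruction enhancement: +53 months
Use of a weapon enhancement: +28 months
Vulnerable victim enhancement: +32 months
Adjusted term: 117 months + 53 months + 28 months + 32 months = 230 months
Cooperation with authorities reduction: 20% of 230 months = 46 months (rounded down)
After reduction: 230 − 46 = 184 months
Less pre-trial detention credit: 184 months − 56 months = 128 months
Cap at 188 months: 128 months is within the cap, no reduction.

Sentence: 128 months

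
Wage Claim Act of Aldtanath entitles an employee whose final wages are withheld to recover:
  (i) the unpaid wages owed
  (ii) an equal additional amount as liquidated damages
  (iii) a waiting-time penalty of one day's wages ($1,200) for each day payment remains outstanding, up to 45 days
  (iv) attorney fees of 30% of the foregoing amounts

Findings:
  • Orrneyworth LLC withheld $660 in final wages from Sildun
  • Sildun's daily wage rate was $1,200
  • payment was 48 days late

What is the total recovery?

$71,916

Liquidated damages (equal amount): $660
Penalty days: min(48, 45) = 45
Waiting-time penalty: 45 × $1,200 = $54,000
Subtotal: $660 + $660 + $54,000 = $55,320
Attorney fees: 30% of $55,320 = $16,596
Total award: $55,320 + $16,596 = $71,916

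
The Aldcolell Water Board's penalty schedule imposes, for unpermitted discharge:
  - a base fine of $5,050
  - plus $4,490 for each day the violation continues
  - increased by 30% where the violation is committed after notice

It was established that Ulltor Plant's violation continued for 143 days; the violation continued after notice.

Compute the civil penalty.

Per-day component: 143 × $4,490 = $642,070
Base plus per-day: $5,050 + $642,070 = $647,120
Enhancement: 30% of $647,120 = $194,136
Enhanced fine: $647,120 + $194,136 = $841,256

$841,256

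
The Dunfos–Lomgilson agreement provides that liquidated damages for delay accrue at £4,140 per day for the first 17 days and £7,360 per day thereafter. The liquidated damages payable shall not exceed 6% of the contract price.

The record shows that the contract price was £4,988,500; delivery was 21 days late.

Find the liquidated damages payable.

£99,820

First 17 days: 17 × £4,140 = £70,380
Remaining days: (21 − 17) × £7,360 = £29,440
Accrued per-day damages: £70,380 + £29,440 = £99,820
Cap: 6% of £4,988,500 = £299,310
Cap at £299,310: £99,820 is within the cap, no reduction.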